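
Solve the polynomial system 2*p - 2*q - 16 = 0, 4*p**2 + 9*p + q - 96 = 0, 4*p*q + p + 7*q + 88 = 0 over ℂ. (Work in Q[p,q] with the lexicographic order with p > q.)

Compute a lex Gröbner basis by Buchberger's algorithm.
f_1 = 2*p - 2*q - 16, LT = p.
f_2 = 4*p**2 + 9*p + q - 96, LT = p**2.
f_3 = 4*p*q + p + 7*q + 88, LT = p*q.

S(f_1,f_2): lcm = p**2. S = -p*q - 41/4*p - 1/4*q + 24.
  reduce S modulo (f_1, f_2, f_3):
  remainder -q**2 - 37/2*q - 58 ≠ 0; add h_4 = -q**2 - 37/2*q - 58 to the basis.

S(f_1,f_3): lcm = p*q. S = -1/4*p - q**2 - 39/4*q - 22.
  reduce S modulo (f_1, f_2, f_3, h_4):
  remainder 17/2*q + 34 ≠ 0; add h_5 = 17/2*q + 34 to the basis.

The other S-polynomials (S(f_2,f_3), S(f_1,h_4), S(f_2,h_4), S(f_3,h_4), S(f_1,h_5), S(f_2,h_5), S(f_3,h_5), S(h_4,h_5)) all reduce to 0 modulo the current basis, so we have a Gröbner basis.
Inter-reduce: drop elements whose leading term is divisible by another's, tail-reduce, and make monic.
Reduced Gröbner basis: {p - 4, q + 4}.

Since the basis is lex-ordered, q + 4 is univariate in q. Its roots are {-4}. Back-substituting each root into the other basis elements fixes the other coordinates.
  q = -4: the earlier basis element becomes p - 4 = 0, giving p = 4 — point (4, -4).

{(4, -4)}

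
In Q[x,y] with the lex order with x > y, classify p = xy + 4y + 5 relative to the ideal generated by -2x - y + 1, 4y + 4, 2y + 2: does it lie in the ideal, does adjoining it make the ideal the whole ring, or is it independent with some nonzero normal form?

xy + 4y + 5 lies in I (it reduces to 0).

First compute the reduced Gröbner basis of I by Buchberger's algorithm.
f_1 = -2x - y + 1, LT = x.
f_2 = 4y + 4, LT = y.
f_3 = 2y + 2, LT = y.

S(f_1,f_2): leading monomials are coprime, so the S-polynomial reduces to 0 (Buchberger's first criterion).
S(f_1,f_3): leading monomials are coprime, so the S-polynomial reduces to 0 (Buchberger's first criterion).
S(f_2,f_3): lcm = y. S = 0.
  remainder 0.

Every S-polynomial of the final basis reduces to 0, so we have a Gröbner basis.
Inter-reduce: drop elements whose leading term is divisible by another's, tail-reduce, and make monic.
Reduced Gröbner basis: {x - 1, y + 1}.
Label its elements g_1 = x - 1, g_2 = y + 1.

Reduce p = xy + 4y + 5 modulo G:
  leading term xy: subtract (y)·g_1 from xy + 4y + 5 → 5y + 5
  leading term y: subtract (5)·g_2 from 5y + 5 → 0
  normal form = 0.
Since the normal form is 0, p ∈ I.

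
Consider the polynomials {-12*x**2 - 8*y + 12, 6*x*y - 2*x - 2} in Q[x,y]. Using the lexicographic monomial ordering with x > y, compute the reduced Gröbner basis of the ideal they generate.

G = {x + 2*y**2 - 11/3*y + 1, y**3 - 13/6*y**2 + 10/9*y}

Buchberger's algorithm terminates because the ascending chain of leading-term ideals stabilizes.

f_1 = -12*x**2 - 8*y + 12, LT = x**2.
f_2 = 6*x*y - 2*x - 2, LT = x*y.

S(f_1,f_2): lcm = x**2*y. S = 1/3*x**2 + 1/3*x + 2/3*y**2 - y.
  leading term x**2: subtract (-1/36)·f_1 from 1/3*x**2 + 1/3*x + 2/3*y**2 - y → 1/3*x + 2/3*y**2 - 11/9*y + 1/3
  leading term x: no divisor's leading term divides it; move 1/3*x to the remainder.
  leading term y**2: no divisor's leading term divides it; move 2/3*y**2 to the remainder.
  leading term y: no divisor's leading term divides it; move -11/9*y to the remainder.
  leading term 1: no divisor's leading term divides it; move 1/3 to the remainder.
  remainder 1/3*x + 2/3*y**2 - 11/9*y + 1/3 ≠ 0; add g_3 = 1/3*x + 2/3*y**2 - 11/9*y + 1/3 to the basis.

S(f_2,g_3): lcm = x*y. S = -1/3*x - 2*y**3 + 11/3*y**2 - y - 1/3.
  leading term x: subtract (-1)·g_3 from -1/3*x - 2*y**3 + 11/3*y**2 - y - 1/3 → -2*y**3 + 13/3*y**2 - 20/9*y
  leading term y**3: no divisor's leading term divides it; move -2*y**3 to the remainder.
  leading term y**2: no divisor's leading term divides it; move 13/3*y**2 to the remainder.
  leading term y: no divisor's leading term divides it; move -20/9*y to the remainder.
  remainder -2*y**3 + 13/3*y**2 - 20/9*y ≠ 0; add g_4 = -2*y**3 + 13/3*y**2 - 20/9*y to the basis.

The other S-polynomials (S(f_1,g_3), S(f_1,g_4), S(f_2,g_4), S(g_3,g_4)) all reduce to 0 modulo the current basis, so we have a Gröbner basis.
Inter-reduce: drop elements whose leading term is divisible by another's, tail-reduce, and make monic.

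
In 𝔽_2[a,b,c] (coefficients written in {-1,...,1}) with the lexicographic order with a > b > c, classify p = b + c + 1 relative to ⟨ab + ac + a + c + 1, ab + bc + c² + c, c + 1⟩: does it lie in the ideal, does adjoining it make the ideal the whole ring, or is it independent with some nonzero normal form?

First compute the reduced Gröbner basis of I by Buchberger's algorithm.
f_1 = ab + ac + a + c + 1, LT = ab.
f_2 = ab + bc + c² + c, LT = ab.
f_3 = c + 1, LT = c.

S(f_1,f_2): lcm = ab. S = ac + a + bc + c² + 1.
  leading term ac: subtract (a)·f_3 from ac + a + bc + c² + 1 → bc + c² + 1
  leading term bc: subtract (b)·f_3 from bc + c² + 1 → b + c² + 1
  leading term b: no divisor's leading term divides it; move b to the remainder.
  leading term c²: subtract (c)·f_3 from c² + 1 → c + 1
  leading term c: subtract (1)·f_3 from c + 1 → 0
  remainder b ≠ 0; add h_4 = b to the basis.

The other S-polynomials (S(f_1,f_3), S(f_2,f_3), S(f_1,h_4), S(f_2,h_4), S(f_3,h_4)) all reduce to 0 modulo the current basis, so we have a Gröbner basis.
Inter-reduce: drop elements whose leading term is divisible by another's, tail-reduce, and make monic.
Reduced Gröbner basis: {b, c + 1}.
Label its elements g_1 = b, g_2 = c + 1.

Reduce p = b + c + 1 modulo G:
  leading term b: subtract (1)·g_1 from b + c + 1 → c + 1
  leading term c: subtract (1)·g_2 from c + 1 → 0
  normal form = 0.
Since the normal form is 0, p ∈ I.

Ideal membership is decidable via reduction modulo a Gröbner basis.

b + c + 1 lies in I (it reduces to 0).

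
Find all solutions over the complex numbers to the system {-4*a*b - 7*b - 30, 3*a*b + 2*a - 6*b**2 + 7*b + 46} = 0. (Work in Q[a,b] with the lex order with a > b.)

Compute a lex Gröbner basis by Buchberger's algorithm.
f_1 = -4*a*b - 7*b - 30, LT = a*b.
f_2 = 3*a*b + 2*a - 6*b**2 + 7*b + 46, LT = a*b.

S(f_1,f_2): lcm = a*b. S = -2/3*a + 2*b**2 - 7/12*b - 47/6.
  reduce S modulo (f_1, f_2):
  remainder -2/3*a + 2*b**2 - 7/12*b - 47/6 ≠ 0; add h_3 = -2/3*a + 2*b**2 - 7/12*b - 47/6 to the basis.

S(f_1,h_3): lcm = a*b. S = 3*b**3 - 7/8*b**2 - 10*b + 15/2.
  reduce S modulo (f_1, f_2, h_3):
  remainder 3*b**3 - 7/8*b**2 - 10*b + 15/2 ≠ 0; add h_4 = 3*b**3 - 7/8*b**2 - 10*b + 15/2 to the basis.

The other S-polynomials (S(f_2,h_3), S(f_1,h_4), S(f_2,h_4), S(h_3,h_4)) all reduce to 0 modulo the current basis, so we have a Gröbner basis.
Inter-reduce: drop elements whose leading term is divisible by another's, tail-reduce, and make monic.
Reduced Gröbner basis: {a - 3*b**2 + 7/8*b + 47/4, b**3 - 7/24*b**2 - 10/3*b + 5/2}.

Elimination: the polynomial b**3 - 7/24*b**2 - 10/3*b + 5/2 lies in the elimination ideal for b, so b ∈ {-2, 55/48 - sqrt(145)/48, sqrt(145)/48 + 55/48}. For each such b, the remaining basis elements (now univariate) give the rest of the solution.
  b = -2: the earlier basis element becomes a - 2 = 0, giving a = 2 — point (2, -2).
  b = 55/48 - sqrt(145)/48: the earlier basis element becomes a + sqrt(145)/8 + 69/8 = 0, giving a = -69/8 - sqrt(145)/8 — point (-69/8 - sqrt(145)/8, 55/48 - sqrt(145)/48).
  b = sqrt(145)/48 + 55/48: the earlier basis element becomes a - sqrt(145)/8 + 69/8 = 0, giving a = -69/8 + sqrt(145)/8 — point (-69/8 + sqrt(145)/8, sqrt(145)/48 + 55/48).
Zero-dimensionality of the ideal guarantees finitely many solutions over ℂ.

{(2, -2), (-69/8 - sqrt(145)/8, 55/48 - sqrt(145)/48), (-69/8 + sqrt(145)/8, sqrt(145)/48 + 55/48)}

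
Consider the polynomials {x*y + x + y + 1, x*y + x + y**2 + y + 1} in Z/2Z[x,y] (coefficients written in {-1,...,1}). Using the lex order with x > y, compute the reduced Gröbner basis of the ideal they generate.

The reduced Gröbner basis is the canonical form of the ideal for this ordering.

f_1 = x*y + x + y + 1, LT = x*y.
f_2 = x*y + x + y**2 + y + 1, LT = x*y.

S(f_1,f_2): lcm = x*y. S = y**2.
  reduce S modulo (f_1, f_2):
  remainder y**2 ≠ 0; add g_3 = y**2 to the basis.

S(f_1,g_3): lcm = x*y**2. S = x*y + y**2 + y.
  reduce S modulo (f_1, f_2, g_3):
  remainder x + 1 ≠ 0; add g_4 = x + 1 to the basis.

The other S-polynomials (S(f_2,g_3), S(f_1,g_4), S(f_2,g_4), S(g_3,g_4)) all reduce to 0 modulo the current basis, so we have a Gröbner basis.
Inter-reduce: drop elements whose leading term is divisible by another's, tail-reduce, and make monic.

G = {x + 1, y**2}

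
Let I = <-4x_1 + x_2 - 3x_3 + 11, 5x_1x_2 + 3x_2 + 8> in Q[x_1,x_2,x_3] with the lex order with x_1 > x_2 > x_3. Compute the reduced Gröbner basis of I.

f_1 = -4x_1 + x_2 - 3x_3 + 11, LT = x_1.
f_2 = 5x_1x_2 + 3x_2 + 8, LT = x_1x_2.

S(f_1,f_2): lcm = x_1x_2. S = -1/4x_2^2 + 3/4x_2x_3 - 67/20x_2 - 8/5.
  leading term x_2^2: no divisor's leading term divides it; move -1/4x_2^2 to the remainder.
  leading term x_2x_3: no divisor's leading term divides it; move 3/4x_2x_3 to the remainder.
  leading term x_2: no divisor's leading term divides it; move -67/20x_2 to the remainder.
  leading term 1: no divisor's leading term divides it; move -8/5 to the remainder.
  remainder -1/4x_2^2 + 3/4x_2x_3 - 67/20x_2 - 8/5 ≠ 0; add g_3 = -1/4x_2^2 + 3/4x_2x_3 - 67/20x_2 - 8/5 to the basis.

The other S-polynomials (S(f_1,g_3), S(f_2,g_3)) all reduce to 0 modulo the current basis, so we have a Gröbner basis.
Inter-reduce: drop elements whose leading term is divisible by another's, tail-reduce, and make monic.

G = {x_1 - 1/4x_2 + 3/4x_3 - 11/4, x_2^2 - 3x_2x_3 + 67/5x_2 + 32/5}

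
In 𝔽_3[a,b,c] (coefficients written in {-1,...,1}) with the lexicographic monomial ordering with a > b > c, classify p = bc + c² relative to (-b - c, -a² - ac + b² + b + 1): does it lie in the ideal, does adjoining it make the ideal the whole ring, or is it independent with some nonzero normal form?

First compute the reduced Gröbner basis of I by Buchberger's algorithm.
f_1 = -b - c, LT = b.
f_2 = -a² - ac + b² + b + 1, LT = a².

The S-polynomials (S(f_1,f_2)) all reduce to 0 modulo the current basis, so we have a Gröbner basis.
Inter-reduce: drop elements whose leading term is divisible by another's, tail-reduce, and make monic.
Reduced Gröbner basis: {a² + ac - c² + c - 1, b + c}.
Label its elements g_1 = a² + ac - c² + c - 1, g_2 = b + c.

Reduce p = bc + c² modulo G:
  leading term bc: subtract (c)·g_2 from bc + c² → 0
  normal form = 0.
Since the normal form is 0, p ∈ I.

Ideal membership is decidable via reduction modulo a Gröbner basis.

bc + c² lies in I (it reduces to 0).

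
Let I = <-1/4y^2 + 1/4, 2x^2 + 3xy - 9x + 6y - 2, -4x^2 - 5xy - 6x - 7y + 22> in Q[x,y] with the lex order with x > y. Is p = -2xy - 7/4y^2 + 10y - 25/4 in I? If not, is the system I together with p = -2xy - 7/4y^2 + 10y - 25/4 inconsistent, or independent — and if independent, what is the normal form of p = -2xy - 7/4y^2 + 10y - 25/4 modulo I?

First compute the reduced Gröbner basis of I by Buchberger's algorithm.
f_1 = -1/4y^2 + 1/4, LT = y^2.
f_2 = 2x^2 + 3xy - 9x + 6y - 2, LT = x^2.
f_3 = -4x^2 - 5xy - 6x - 7y + 22, LT = x^2.

S(f_2,f_3): lcm = x^2. S = 1/4xy - 6x + 5/4y + 9/2.
  leading term xy: no divisor's leading term divides it; move 1/4xy to the remainder.
  leading term x: no divisor's leading term divides it; move -6x to the remainder.
  leading term y: no divisor's leading term divides it; move 5/4y to the remainder.
  leading term 1: no divisor's leading term divides it; move 9/2 to the remainder.
  remainder 1/4xy - 6x + 5/4y + 9/2 ≠ 0; add h_4 = 1/4xy - 6x + 5/4y + 9/2 to the basis.

S(f_1,h_4): lcm = xy^2. S = 24xy - x - 5y^2 - 18y.
  leading term xy: subtract (96)·h_4 from 24xy - x - 5y^2 - 18y → 575x - 5y^2 - 138y - 432
  leading term x: no divisor's leading term divides it; move 575x to the remainder.
  leading term y^2: subtract (20)·f_1 from -5y^2 - 138y - 432 → -138y - 437
  leading term y: no divisor's leading term divides it; move -138y to the remainder.
  leading term 1: no divisor's leading term divides it; move -437 to the remainder.
  remainder 575x - 138y - 437 ≠ 0; add h_5 = 575x - 138y - 437 to the basis.

S(f_2,h_4): lcm = x^2y. S = 24x^2 + 3/2xy^2 - 19/2xy - 18x + 3y^2 - y.
  leading term x^2: subtract (12)·f_2 from 24x^2 + 3/2xy^2 - 19/2xy - 18x + 3y^2 - y → 3/2xy^2 - 91/2xy + 90x + 3y^2 - 73y + 24
  leading term xy^2: subtract (-6x)·f_1 from 3/2xy^2 - 91/2xy + 90x + 3y^2 - 73y + 24 → -91/2xy + 183/2x + 3y^2 - 73y + 24
  leading term xy: subtract (-182)·h_4 from -91/2xy + 183/2x + 3y^2 - 73y + 24 → -2001/2x + 3y^2 + 309/2y + 843
  leading term x: subtract (-87/50)·h_5 from -2001/2x + 3y^2 + 309/2y + 843 → 3y^2 - 4281/50y + 4131/50
  leading term y^2: subtract (-12)·f_1 from 3y^2 - 4281/50y + 4131/50 → -4281/50y + 4281/50
  leading term y: no divisor's leading term divides it; move -4281/50y to the remainder.
  leading term 1: no divisor's leading term divides it; move 4281/50 to the remainder.
  remainder -4281/50y + 4281/50 ≠ 0; add h_6 = -4281/50y + 4281/50 to the basis.

The other S-polynomials (S(f_1,f_2), S(f_1,f_3), S(f_3,h_4), S(f_1,h_5), S(f_2,h_5), S(f_3,h_5), S(h_4,h_5), S(f_1,h_6), S(f_2,h_6), S(f_3,h_6), S(h_4,h_6), S(h_5,h_6)) all reduce to 0 modulo the current basis, so we have a Gröbner basis.
Inter-reduce: drop elements whose leading term is divisible by another's, tail-reduce, and make monic.
Reduced Gröbner basis: {x - 1, y - 1}.
Label its elements g_1 = x - 1, g_2 = y - 1.

Reduce p = -2xy - 7/4y^2 + 10y - 25/4 modulo G:
  leading term xy: subtract (-2y)·g_1 from -2xy - 7/4y^2 + 10y - 25/4 → -7/4y^2 + 8y - 25/4
  leading term y^2: subtract (-7/4y)·g_2 from -7/4y^2 + 8y - 25/4 → 25/4y - 25/4
  leading term y: subtract (25/4)·g_2 from 25/4y - 25/4 → 0
  normal form = 0.
Since the normal form is 0, p ∈ I.

-2xy - 7/4y^2 + 10y - 25/4 lies in I (it reduces to 0).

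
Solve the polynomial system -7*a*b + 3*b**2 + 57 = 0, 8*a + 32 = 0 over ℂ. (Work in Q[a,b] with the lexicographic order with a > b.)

Compute a lex Gröbner basis by Buchberger's algorithm.
f_1 = -7*a*b + 3*b**2 + 57, LT = a*b.
f_2 = 8*a + 32, LT = a.

S(f_1,f_2): lcm = a*b. S = -3/7*b**2 - 4*b - 57/7.
  reduce S modulo (f_1, f_2):
  remainder -3/7*b**2 - 4*b - 57/7 ≠ 0; add h_3 = -3/7*b**2 - 4*b - 57/7 to the basis.

The other S-polynomials (S(f_1,h_3), S(f_2,h_3)) all reduce to 0 modulo the current basis, so we have a Gröbner basis.
Inter-reduce: drop elements whose leading term is divisible by another's, tail-reduce, and make monic.
Reduced Gröbner basis: {a + 4, b**2 + 28/3*b + 19}.

The lex basis is triangular: the last element involves only b. Solving b**2 + 28/3*b + 19 = 0 gives b ∈ {-19/3, -3}; substituting each value into the earlier elements determines the remaining variables.
  b = -19/3: the earlier basis element becomes a + 4 = 0, giving a = -4 — point (-4, -19/3).
  b = -3: the earlier basis element becomes a + 4 = 0, giving a = -4 — point (-4, -3).

{(-4, -19/3), (-4, -3)}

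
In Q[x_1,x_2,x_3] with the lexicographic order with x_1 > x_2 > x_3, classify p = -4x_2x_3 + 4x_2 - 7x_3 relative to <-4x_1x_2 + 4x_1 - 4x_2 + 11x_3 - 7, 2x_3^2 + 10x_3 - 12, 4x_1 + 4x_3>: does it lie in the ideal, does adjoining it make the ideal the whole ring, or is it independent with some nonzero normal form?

Adjoining -4x_2x_3 + 4x_2 - 7x_3 makes the ideal the whole ring: the system is inconsistent.

First compute the reduced Gröbner basis of I by Buchberger's algorithm.
f_1 = -4x_1x_2 + 4x_1 - 4x_2 + 11x_3 - 7, LT = x_1x_2.
f_2 = 2x_3^2 + 10x_3 - 12, LT = x_3^2.
f_3 = 4x_1 + 4x_3, LT = x_1.

S(f_1,f_3): lcm = x_1x_2. S = -x_1 - x_2x_3 + x_2 - 11/4x_3 + 7/4.
  reduce S modulo (f_1, f_2, f_3):
  remainder -x_2x_3 + x_2 - 7/4x_3 + 7/4 ≠ 0; add h_4 = -x_2x_3 + x_2 - 7/4x_3 + 7/4 to the basis.

The other S-polynomials (S(f_1,f_2), S(f_2,f_3), S(f_1,h_4), S(f_2,h_4), S(f_3,h_4)) all reduce to 0 modulo the current basis, so we have a Gröbner basis.
Inter-reduce: drop elements whose leading term is divisible by another's, tail-reduce, and make monic.
Reduced Gröbner basis: {x_1 + x_3, x_2x_3 - x_2 + 7/4x_3 - 7/4, x_3^2 + 5x_3 - 6}.
Label its elements g_1 = x_1 + x_3, g_2 = x_2x_3 - x_2 + 7/4x_3 - 7/4, g_3 = x_3^2 + 5x_3 - 6.

Reduce p = -4x_2x_3 + 4x_2 - 7x_3 modulo G:
  leading term x_2x_3: subtract (-4)·g_2 from -4x_2x_3 + 4x_2 - 7x_3 → -7
  leading term 1: no divisor's leading term divides it; move -7 to the remainder.
  normal form = -7.
The normal form is nonzero, so p ∉ I. Since p minus its normal form lies in I, I + (p) = I + (r) where r = -7; decide whether this ideal is the whole ring.
Here r = -7 is a nonzero constant, hence a unit: 1 ∈ I + (p), the Gröbner basis of I + (p) is {1}, and the enlarged system has no common solution — adjoining p is inconsistent.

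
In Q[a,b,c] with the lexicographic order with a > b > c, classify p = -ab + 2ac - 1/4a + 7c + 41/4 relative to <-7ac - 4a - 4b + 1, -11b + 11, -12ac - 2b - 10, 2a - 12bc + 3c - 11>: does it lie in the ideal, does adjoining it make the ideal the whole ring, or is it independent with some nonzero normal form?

First compute the reduced Gröbner basis of I by Buchberger's algorithm.
f_1 = -7ac - 4a - 4b + 1, LT = ac.
f_2 = -11b + 11, LT = b.
f_3 = -12ac - 2b - 10, LT = ac.
f_4 = 2a - 12bc + 3c - 11, LT = a.

S(f_1,f_3): lcm = ac. S = 4/7a + 17/42b - 41/42.
  reduce S modulo (f_1, f_2, f_3, f_4):
  remainder 18/7c + 18/7 ≠ 0; add h_5 = 18/7c + 18/7 to the basis.

The other S-polynomials (S(f_1,f_2), S(f_1,f_4), S(f_2,f_3), S(f_2,f_4), S(f_3,f_4), S(f_1,h_5), S(f_2,h_5), S(f_3,h_5), S(f_4,h_5)) all reduce to 0 modulo the current basis, so we have a Gröbner basis.
Inter-reduce: drop elements whose leading term is divisible by another's, tail-reduce, and make monic.
Reduced Gröbner basis: {a - 1, b - 1, c + 1}.
Label its elements g_1 = a - 1, g_2 = b - 1, g_3 = c + 1.

Reduce p = -ab + 2ac - 1/4a + 7c + 41/4 modulo G:
  leading term ab: subtract (-b)·g_1 from -ab + 2ac - 1/4a + 7c + 41/4 → 2ac - 1/4a - b + 7c + 41/4
  leading term ac: subtract (2c)·g_1 from 2ac - 1/4a - b + 7c + 41/4 → -1/4a - b + 9c + 41/4
  leading term a: subtract (-1/4)·g_1 from -1/4a - b + 9c + 41/4 → -b + 9c + 10
  leading term b: subtract (-1)·g_2 from -b + 9c + 10 → 9c + 9
  leading term c: subtract (9)·g_3 from 9c + 9 → 0
  normal form = 0.
Since the normal form is 0, p ∈ I.

-ab + 2ac - 1/4a + 7c + 41/4 lies in I (it reduces to 0).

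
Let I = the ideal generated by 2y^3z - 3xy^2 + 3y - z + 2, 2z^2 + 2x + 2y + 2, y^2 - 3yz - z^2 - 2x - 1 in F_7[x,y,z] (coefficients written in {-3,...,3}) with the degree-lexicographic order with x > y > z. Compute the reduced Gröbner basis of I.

G = {x^3 - 3x^2 - 2xy - 3xz + yz + x + 2y + 3z + 3, x^2y - 3x^2 + xy + xz - 2yz + x - 3y + 2z - 2, x^2z - x^2 + xy + 2xz - 2yz - 2x + 3y + z + 3, xyz - 3x^2 - 2xz - yz - x + y + 2z + 3, y^2 - 3yz - x + y, z^2 + x + y + 1}

f_1 = 2y^3z - 3xy^2 + 3y - z + 2, LT = y^3z.
f_2 = 2z^2 + 2x + 2y + 2, LT = z^2.
f_3 = y^2 - 3yz - z^2 - 2x - 1, LT = y^2.

S(f_1,f_2): lcm = y^3z^2. S = -xy^3 + 2xy^2z - y^4 - y^3 - 2yz + 3z^2 + z.
  reduce S modulo (f_1, f_2, f_3):
  remainder 2x^2y - x^2z + 2x^2 + xy - 2yz - 3x - 2y + 3z ≠ 0; add g_4 = 2x^2y - x^2z + 2x^2 + xy - 2yz - 3x - 2y + 3z to the basis.

S(f_1,f_3): lcm = y^3z. S = 3y^2z^2 + yz^3 + 2xy^2 + 2xyz + yz - 2y + 3z + 1.
  reduce S modulo (f_1, f_2, f_3, g_4):
  remainder -2xyz - x^2 - 3xz + 2yz + 2x - 2y + 3z + 1 ≠ 0; add g_5 = -2xyz - x^2 - 3xz + 2yz + 2x - 2y + 3z + 1 to the basis.

S(f_1,g_4): lcm = x^2y^3z. S = -3x^2y^2z^2 + 2x^3y^2 - x^2y^2z + 3xy^3z + y^3z^2 - 2xy^2z + y^3z + 2y^2z^2 - 2x^2y + 3x^2z + x^2.
  reduce S modulo (f_1, f_2, f_3, g_4, g_5):
  remainder x^4 - x^3z - 2x^3 + 3x^2z + 2x^2 + 3xy - xz + 2yz - 3x - 2y + z + 2 ≠ 0; add g_6 = x^4 - x^3z - 2x^3 + 3x^2z + 2x^2 + 3xy - xz + 2yz - 3x - 2y + z + 2 to the basis.

S(f_3,g_4): lcm = x^2y^2. S = x^2yz - x^2z^2 - 2x^3 - x^2y + 3xy^2 + y^2z - x^2 - 2xy + y^2 + 2yz.
  reduce S modulo (f_1, f_2, f_3, g_4, g_5, g_6):
  remainder 2x^3 - 3x^2z - 3x^2 + 2xz + yz + x + 2y + 3z - 3 ≠ 0; add g_7 = 2x^3 - 3x^2z - 3x^2 + 2xz + yz + x + 2y + 3z - 3 to the basis.

S(f_1,g_5): lcm = xy^3z. S = -2x^2y^2 + 2xy^2z + y^3z + xy^2 - y^3 - 2y^2z - 2xy + 3xz - 3y^2 + x.
  reduce S modulo (f_1, f_2, f_3, g_4, g_5, g_6, g_7):
  remainder 2x^2z - 2x^2 + 2xy - 3xz + 3yz + 3x - y + 2z - 1 ≠ 0; add g_8 = 2x^2z - 2x^2 + 2xy - 3xz + 3yz + 3x - y + 2z - 1 to the basis.

The other S-polynomials (S(f_2,f_3), S(f_2,g_4), S(f_2,g_5), S(f_3,g_5), S(g_4,g_5), S(f_1,g_6), S(f_2,g_6), S(f_3,g_6), S(g_4,g_6), S(g_5,g_6), S(f_1,g_7), S(f_2,g_7), S(f_3,g_7), S(g_4,g_7), S(g_5,g_7), S(g_6,g_7), S(f_1,g_8), S(f_2,g_8), S(f_3,g_8), S(g_4,g_8), S(g_5,g_8), S(g_6,g_8), S(g_7,g_8)) all reduce to 0 modulo the current basis, so we have a Gröbner basis.
Inter-reduce: drop elements whose leading term is divisible by another's, tail-reduce, and make monic.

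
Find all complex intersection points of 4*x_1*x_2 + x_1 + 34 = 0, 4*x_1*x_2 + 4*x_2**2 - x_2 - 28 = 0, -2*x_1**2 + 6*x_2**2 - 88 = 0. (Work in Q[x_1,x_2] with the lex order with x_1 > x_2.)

{(-2, 4)}

Compute a lex Gröbner basis by Buchberger's algorithm.
f_1 = 4*x_1*x_2 + x_1 + 34, LT = x_1*x_2.
f_2 = 4*x_1*x_2 + 4*x_2**2 - x_2 - 28, LT = x_1*x_2.
f_3 = -2*x_1**2 + 6*x_2**2 - 88, LT = x_1**2.

S(f_1,f_2): lcm = x_1*x_2. S = 1/4*x_1 - x_2**2 + 1/4*x_2 + 31/2.
  reduce S modulo (f_1, f_2, f_3):
  remainder 1/4*x_1 - x_2**2 + 1/4*x_2 + 31/2 ≠ 0; add h_4 = 1/4*x_1 - x_2**2 + 1/4*x_2 + 31/2 to the basis.

S(f_1,f_3): lcm = x_1**2*x_2. S = 1/4*x_1**2 + 17/2*x_1 + 3*x_2**3 - 44*x_2.
  reduce S modulo (f_1, f_2, f_3, h_4):
  remainder 3*x_2**3 + 139/4*x_2**2 - 105/2*x_2 - 538 ≠ 0; add h_5 = 3*x_2**3 + 139/4*x_2**2 - 105/2*x_2 - 538 to the basis.

S(f_2,f_3): lcm = x_1**2*x_2. S = x_1*x_2**2 - 1/4*x_1*x_2 - 7*x_1 + 3*x_2**3 - 44*x_2.
  reduce S modulo (f_1, f_2, f_3, h_4, h_5):
  remainder -249/4*x_2**2 + 55/8*x_2 + 1937/2 ≠ 0; add h_6 = -249/4*x_2**2 + 55/8*x_2 + 1937/2 to the basis.

S(f_1,h_4): lcm = x_1*x_2. S = 1/4*x_1 + 4*x_2**3 - x_2**2 - 62*x_2 + 17/2.
  reduce S modulo (f_1, f_2, f_3, h_4, h_5, h_6):
  remainder 7867/2988*x_2 - 7867/747 ≠ 0; add h_7 = 7867/2988*x_2 - 7867/747 to the basis.

The other S-polynomials (S(f_2,h_4), S(f_3,h_4), S(f_1,h_5), S(f_2,h_5), S(f_3,h_5), S(h_4,h_5), S(f_1,h_6), S(f_2,h_6), S(f_3,h_6), S(h_4,h_6), S(h_5,h_6), S(f_1,h_7), S(f_2,h_7), S(f_3,h_7), S(h_4,h_7), S(h_5,h_7), S(h_6,h_7)) all reduce to 0 modulo the current basis, so we have a Gröbner basis.
Inter-reduce: drop elements whose leading term is divisible by another's, tail-reduce, and make monic.
Reduced Gröbner basis: {x_1 + 2, x_2 - 4}.

A lex Gröbner basis eliminates variables successively. Here x_2 - 4 depends only on x_2, with roots {4}; lifting each root through the earlier basis elements recovers the full solutions.
  x_2 = 4: the earlier basis element becomes x_1 + 2 = 0, giving x_1 = -2 — point (-2, 4).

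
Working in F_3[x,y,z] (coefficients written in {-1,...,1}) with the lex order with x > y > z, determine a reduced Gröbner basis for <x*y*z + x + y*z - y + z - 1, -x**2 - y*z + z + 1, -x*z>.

G = {x - y - z**2 + z - 1, y**2 - y - z**2 - z, y*z + z**2, z**3 + z**2 + z}

f_1 = x*y*z + x + y*z - y + z - 1, LT = x*y*z.
f_2 = -x**2 - y*z + z + 1, LT = x**2.
f_3 = -x*z, LT = x*z.

S(f_1,f_2): lcm = x**2*y*z. S = x**2 + x*y*z - x*y + x*z - x - y**2*z**2 + y*z**2 + y*z.
  reduce S modulo (f_1, f_2, f_3):
  remainder -x*y + x - y**2*z**2 + y*z**2 - y*z + y - 1 ≠ 0; add g_4 = -x*y + x - y**2*z**2 + y*z**2 - y*z + y - 1 to the basis.

S(f_1,f_3): lcm = x*y*z. S = x + y*z - y + z - 1.
  reduce S modulo (f_1, f_2, f_3, g_4):
  remainder x + y*z - y + z - 1 ≠ 0; add g_5 = x + y*z - y + z - 1 to the basis.

S(f_2,f_3): lcm = x**2*z. S = y*z**2 - z**2 - z.
  reduce S modulo (f_1, f_2, f_3, g_4, g_5):
  remainder y*z**2 - z**2 - z ≠ 0; add g_6 = y*z**2 - z**2 - z to the basis.

S(f_1,g_4): lcm = x*y*z. S = x*z + x - y**2*z**3 + y*z**3 - y*z**2 - y*z - y - 1.
  reduce S modulo (f_1, f_2, f_3, g_4, g_5, g_6):
  remainder y*z + z**2 ≠ 0; add g_7 = y*z + z**2 to the basis.

S(g_4,g_5): lcm = x*y. S = -x + y**2*z**2 - y**2*z + y**2 - y*z**2 + 1.
  reduce S modulo (f_1, f_2, f_3, g_4, g_5, g_6, g_7):
  remainder y**2 - y - z**2 - z ≠ 0; add g_8 = y**2 - y - z**2 - z to the basis.

S(g_4,g_6): lcm = x*y*z**2. S = x*z + y**2*z**4 - y*z**4 + y*z**3 - y*z**2 + z**2.
  reduce S modulo (f_1, f_2, f_3, g_4, g_5, g_6, g_7, g_8):
  remainder -z**3 - z**2 - z ≠ 0; add g_9 = -z**3 - z**2 - z to the basis.

The other S-polynomials (S(f_2,g_4), S(f_3,g_4), S(f_1,g_5), S(f_2,g_5), S(f_3,g_5), S(f_1,g_6), S(f_2,g_6), S(f_3,g_6), S(g_5,g_6), S(f_1,g_7), S(f_2,g_7), S(f_3,g_7), S(g_4,g_7), S(g_5,g_7), S(g_6,g_7), S(f_1,g_8), S(f_2,g_8), S(f_3,g_8), S(g_4,g_8), S(g_5,g_8), S(g_6,g_8), S(g_7,g_8), S(f_1,g_9), S(f_2,g_9), S(f_3,g_9), S(g_4,g_9), S(g_5,g_9), S(g_6,g_9), S(g_7,g_9), S(g_8,g_9)) all reduce to 0 modulo the current basis, so we have a Gröbner basis.
Inter-reduce: drop elements whose leading term is divisible by another's, tail-reduce, and make monic.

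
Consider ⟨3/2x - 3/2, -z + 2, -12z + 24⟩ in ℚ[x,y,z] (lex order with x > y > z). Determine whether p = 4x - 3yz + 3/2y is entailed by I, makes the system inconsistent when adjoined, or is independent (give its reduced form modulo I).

First compute the reduced Gröbner basis of I by Buchberger's algorithm.
f_1 = 3/2x - 3/2, LT = x.
f_2 = -z + 2, LT = z.
f_3 = -12z + 24, LT = z.

S(f_1,f_2): leading monomials are coprime, so the S-polynomial reduces to 0 (Buchberger's first criterion).
S(f_1,f_3): leading monomials are coprime, so the S-polynomial reduces to 0 (Buchberger's first criterion).
S(f_2,f_3): lcm = z. S = 0.
  remainder 0.

Every S-polynomial of the final basis reduces to 0, so we have a Gröbner basis.
Inter-reduce: drop elements whose leading term is divisible by another's, tail-reduce, and make monic.
Reduced Gröbner basis: {x - 1, z - 2}.
Label its elements g_1 = x - 1, g_2 = z - 2.

Reduce p = 4x - 3yz + 3/2y modulo G:
  leading term x: subtract (4)·g_1 from 4x - 3yz + 3/2y → -3yz + 3/2y + 4
  leading term yz: subtract (-3y)·g_2 from -3yz + 3/2y + 4 → -9/2y + 4
  leading term y: no divisor's leading term divides it; move -9/2y to the remainder.
  leading term 1: no divisor's leading term divides it; move 4 to the remainder.
  normal form = -9/2y + 4.
The normal form is nonzero, so p ∉ I. Since p minus its normal form lies in I, I + (p) = I + (r) where r = -9/2y + 4; decide whether this ideal is the whole ring.
Run Buchberger on G together with r (pairs among the g_i already reduce to 0 since G is a Gröbner basis):
g_1 = x - 1, LT = x.
g_2 = z - 2, LT = z.
r = -9/2y + 4, LT = y.

S(g_1,g_2): leading monomials are coprime, so the S-polynomial reduces to 0 (Buchberger's first criterion).
S(g_1,r): leading monomials are coprime, so the S-polynomial reduces to 0 (Buchberger's first criterion).
S(g_2,r): leading monomials are coprime, so the S-polynomial reduces to 0 (Buchberger's first criterion).
Every S-polynomial of the final basis reduces to 0, so we have a Gröbner basis.
Inter-reduce: drop elements whose leading term is divisible by another's, tail-reduce, and make monic.
Reduced Gröbner basis: {x - 1, y - 8/9, z - 2}.
The reduced Gröbner basis of I + (p) is {x - 1, y - 8/9, z - 2} ≠ {1}, a proper ideal, so the enlarged system stays consistent: p is independent of I, with normal form -9/2y + 4.

4x - 3yz + 3/2y is independent of I; its normal form modulo I is -9/2y + 4.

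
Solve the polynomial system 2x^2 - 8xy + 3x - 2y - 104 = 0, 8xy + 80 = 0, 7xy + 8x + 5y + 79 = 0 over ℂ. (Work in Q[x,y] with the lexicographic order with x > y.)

Compute a lex Gröbner basis by Buchberger's algorithm.
f_1 = 2x^2 - 8xy + 3x - 2y - 104, LT = x^2.
f_2 = 8xy + 80, LT = xy.
f_3 = 7xy + 8x + 5y + 79, LT = xy.

S(f_1,f_2): lcm = x^2y. S = -4xy^2 + 3/2xy - 10x - y^2 - 52y.
  reduce S modulo (f_1, f_2, f_3):
  remainder -10x - y^2 - 12y - 15 ≠ 0; add h_4 = -10x - y^2 - 12y - 15 to the basis.

S(f_1,f_3): lcm = x^2y. S = -8/7x^2 - 4xy^2 + 11/14xy - 79/7x - y^2 - 52y.
  reduce S modulo (f_1, f_2, f_3, h_4):
  remainder -3/70y^2 - 58/35y - 101/14 ≠ 0; add h_5 = -3/70y^2 - 58/35y - 101/14 to the basis.

S(f_2,f_3): lcm = xy. S = -8/7x - 5/7y - 9/7.
  reduce S modulo (f_1, f_2, f_3, h_4, h_5):
  remainder -79/21y - 395/21 ≠ 0; add h_6 = -79/21y - 395/21 to the basis.

The other S-polynomials (S(f_1,h_4), S(f_2,h_4), S(f_3,h_4), S(f_1,h_5), S(f_2,h_5), S(f_3,h_5), S(h_4,h_5), S(f_1,h_6), S(f_2,h_6), S(f_3,h_6), S(h_4,h_6), S(h_5,h_6)) all reduce to 0 modulo the current basis, so we have a Gröbner basis.
Inter-reduce: drop elements whose leading term is divisible by another's, tail-reduce, and make monic.
Reduced Gröbner basis: {x - 2, y + 5}.

Elimination: the polynomial y + 5 lies in the elimination ideal for y, so y ∈ {-5}. For each such y, the remaining basis elements (now univariate) give the rest of the solution.
  y = -5: the earlier basis element becomes x - 2 = 0, giving x = 2 — point (2, -5).

{(2, -5)}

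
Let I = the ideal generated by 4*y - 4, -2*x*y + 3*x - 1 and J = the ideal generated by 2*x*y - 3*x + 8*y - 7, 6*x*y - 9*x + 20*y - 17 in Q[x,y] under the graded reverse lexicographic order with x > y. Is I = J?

Two ideals are equal iff their reduced Gröbner bases coincide (the reduced basis is unique for a fixed ordering).
Buchberger on the first generating set:
f_1 = 4*y - 4, LT = y.
f_2 = -2*x*y + 3*x - 1, LT = x*y.

S(f_1,f_2): lcm = x*y. S = 1/2*x - 1/2.
  leading term x: no divisor's leading term divides it; move 1/2*x to the remainder.
  leading term 1: no divisor's leading term divides it; move -1/2 to the remainder.
  remainder 1/2*x - 1/2 ≠ 0; add g_3 = 1/2*x - 1/2 to the basis.

The other S-polynomials (S(f_1,g_3), S(f_2,g_3)) all reduce to 0 modulo the current basis, so we have a Gröbner basis.
Inter-reduce: drop elements whose leading term is divisible by another's, tail-reduce, and make monic.
Reduced Gröbner basis: {x - 1, y - 1}.

Buchberger on the second generating set:
h_1 = 2*x*y - 3*x + 8*y - 7, LT = x*y.
h_2 = 6*x*y - 9*x + 20*y - 17, LT = x*y.

S(h_1,h_2): lcm = x*y. S = 2/3*y - 2/3.
  leading term y: no divisor's leading term divides it; move 2/3*y to the remainder.
  leading term 1: no divisor's leading term divides it; move -2/3 to the remainder.
  remainder 2/3*y - 2/3 ≠ 0; add k_3 = 2/3*y - 2/3 to the basis.

S(h_1,k_3): lcm = x*y. S = -1/2*x + 4*y - 7/2.
  leading term x: no divisor's leading term divides it; move -1/2*x to the remainder.
  leading term y: subtract (6)·k_3 from 4*y - 7/2 → 1/2
  leading term 1: no divisor's leading term divides it; move 1/2 to the remainder.
  remainder -1/2*x + 1/2 ≠ 0; add k_4 = -1/2*x + 1/2 to the basis.

The other S-polynomials (S(h_2,k_3), S(h_1,k_4), S(h_2,k_4), S(k_3,k_4)) all reduce to 0 modulo the current basis, so we have a Gröbner basis.
Inter-reduce: drop elements whose leading term is divisible by another's, tail-reduce, and make monic.
Reduced Gröbner basis: {x - 1, y - 1}.

The two bases agree; hence the ideals are identical.

Yes, the ideals are equal.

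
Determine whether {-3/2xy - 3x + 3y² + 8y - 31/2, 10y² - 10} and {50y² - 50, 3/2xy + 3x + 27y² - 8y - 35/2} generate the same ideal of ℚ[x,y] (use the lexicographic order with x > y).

No, the ideals differ.

For a fixed monomial order, each ideal has a unique reduced Gröbner basis; comparing bases decides equality.
Buchberger on the first generating set:
f_1 = -3/2xy - 3x + 3y² + 8y - 31/2, LT = xy.
f_2 = 10y² - 10, LT = y².

S(f_1,f_2): lcm = xy². S = 2xy + x - 2y³ - 16/3y² + 31/3y.
  leading term xy: subtract (-4/3)·f_1 from 2xy + x - 2y³ - 16/3y² + 31/3y → -3x - 2y³ - 4/3y² + 21y - 62/3
  leading term x: no divisor's leading term divides it; move -3x to the remainder.
  leading term y³: subtract (-⅕y)·f_2 from -2y³ - 4/3y² + 21y - 62/3 → -4/3y² + 19y - 62/3
  leading term y²: subtract (-2/15)·f_2 from -4/3y² + 19y - 62/3 → 19y - 22
  leading term y: no divisor's leading term divides it; move 19y to the remainder.
  leading term 1: no divisor's leading term divides it; move -22 to the remainder.
  remainder -3x + 19y - 22 ≠ 0; add g_3 = -3x + 19y - 22 to the basis.

The other S-polynomials (S(f_1,g_3), S(f_2,g_3)) all reduce to 0 modulo the current basis, so we have a Gröbner basis.
Inter-reduce: drop elements whose leading term is divisible by another's, tail-reduce, and make monic.
Reduced Gröbner basis: {x - 19/3y + 22/3, y² - 1}.

Buchberger on the second generating set:
h_1 = 50y² - 50, LT = y².
h_2 = 3/2xy + 3x + 27y² - 8y - 35/2, LT = xy.

S(h_1,h_2): lcm = xy². S = -2xy - x - 18y³ + 16/3y² + 35/3y.
  leading term xy: subtract (-4/3)·h_2 from -2xy - x - 18y³ + 16/3y² + 35/3y → 3x - 18y³ + 124/3y² + y - 70/3
  leading term x: no divisor's leading term divides it; move 3x to the remainder.
  leading term y³: subtract (-9/25y)·h_1 from -18y³ + 124/3y² + y - 70/3 → 124/3y² - 17y - 70/3
  leading term y²: subtract (62/75)·h_1 from 124/3y² - 17y - 70/3 → -17y + 18
  leading term y: no divisor's leading term divides it; move -17y to the remainder.
  leading term 1: no divisor's leading term divides it; move 18 to the remainder.
  remainder 3x - 17y + 18 ≠ 0; add k_3 = 3x - 17y + 18 to the basis.

The other S-polynomials (S(h_1,k_3), S(h_2,k_3)) all reduce to 0 modulo the current basis, so we have a Gröbner basis.
Inter-reduce: drop elements whose leading term is divisible by another's, tail-reduce, and make monic.
Reduced Gröbner basis: {x - 17/3y + 6, y² - 1}.

Since the reduced bases disagree, the two ideals are not the same.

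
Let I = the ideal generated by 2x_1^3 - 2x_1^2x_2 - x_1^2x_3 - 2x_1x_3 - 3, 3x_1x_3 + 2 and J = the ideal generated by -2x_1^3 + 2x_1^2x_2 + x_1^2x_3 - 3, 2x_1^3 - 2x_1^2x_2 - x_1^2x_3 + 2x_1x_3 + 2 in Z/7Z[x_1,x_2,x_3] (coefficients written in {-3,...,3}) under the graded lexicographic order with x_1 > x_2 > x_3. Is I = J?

Yes, the ideals are equal.

Two ideals are equal iff their reduced Gröbner bases coincide (the reduced basis is unique for a fixed ordering).
Buchberger on the first generating set:
f_1 = 2x_1^3 - 2x_1^2x_2 - x_1^2x_3 - 2x_1x_3 - 3, LT = x_1^3.
f_2 = 3x_1x_3 + 2, LT = x_1x_3.

S(f_1,f_2): lcm = x_1^3x_3. S = -x_1^2x_2x_3 + 3x_1^2x_3^2 - x_1x_3^2 - 3x_1^2 + 2x_3.
  reduce S modulo (f_1, f_2):
  remainder -3x_1^2 + 3x_1x_2 - 2x_3 - 1 ≠ 0; add g_3 = -3x_1^2 + 3x_1x_2 - 2x_3 - 1 to the basis.

S(f_2,g_3): lcm = x_1^2x_3. S = x_1x_2x_3 - 3x_3^2 + 3x_1 + 2x_3.
  reduce S modulo (f_1, f_2, g_3):
  remainder -3x_3^2 + 3x_1 - 3x_2 + 2x_3 ≠ 0; add g_4 = -3x_3^2 + 3x_1 - 3x_2 + 2x_3 to the basis.

The other S-polynomials (S(f_1,g_3), S(f_1,g_4), S(f_2,g_4), S(g_3,g_4)) all reduce to 0 modulo the current basis, so we have a Gröbner basis.
Inter-reduce: drop elements whose leading term is divisible by another's, tail-reduce, and make monic.
Reduced Gröbner basis: {x_1^2 - x_1x_2 + 3x_3 - 2, x_1x_3 + 3, x_3^2 - x_1 + x_2 - 3x_3}.

Buchberger on the second generating set:
h_1 = -2x_1^3 + 2x_1^2x_2 + x_1^2x_3 - 3, LT = x_1^3.
h_2 = 2x_1^3 - 2x_1^2x_2 - x_1^2x_3 + 2x_1x_3 + 2, LT = x_1^3.

S(h_1,h_2): lcm = x_1^3. S = -x_1x_3 - 3.
  reduce S modulo (h_1, h_2):
  remainder -x_1x_3 - 3 ≠ 0; add k_3 = -x_1x_3 - 3 to the basis.

S(h_1,k_3): lcm = x_1^3x_3. S = -x_1^2x_2x_3 + 3x_1^2x_3^2 - 3x_1^2 - 2x_3.
  reduce S modulo (h_1, h_2, k_3):
  remainder -3x_1^2 + 3x_1x_2 - 2x_3 - 1 ≠ 0; add k_4 = -3x_1^2 + 3x_1x_2 - 2x_3 - 1 to the basis.

S(k_3,k_4): lcm = x_1^2x_3. S = x_1x_2x_3 - 3x_3^2 + 3x_1 + 2x_3.
  reduce S modulo (h_1, h_2, k_3, k_4):
  remainder -3x_3^2 + 3x_1 - 3x_2 + 2x_3 ≠ 0; add k_5 = -3x_3^2 + 3x_1 - 3x_2 + 2x_3 to the basis.

The other S-polynomials (S(h_2,k_3), S(h_1,k_4), S(h_2,k_4), S(h_1,k_5), S(h_2,k_5), S(k_3,k_5), S(k_4,k_5)) all reduce to 0 modulo the current basis, so we have a Gröbner basis.
Inter-reduce: drop elements whose leading term is divisible by another's, tail-reduce, and make monic.
Reduced Gröbner basis: {x_1^2 - x_1x_2 + 3x_3 - 2, x_1x_3 + 3, x_3^2 - x_1 + x_2 - 3x_3}.

These coincide, so the ideals are equal.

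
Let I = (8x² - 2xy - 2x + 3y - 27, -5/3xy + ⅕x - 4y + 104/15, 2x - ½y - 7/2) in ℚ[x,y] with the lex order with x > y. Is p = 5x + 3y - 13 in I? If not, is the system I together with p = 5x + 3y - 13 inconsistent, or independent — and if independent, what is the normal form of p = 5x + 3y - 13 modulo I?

First compute the reduced Gröbner basis of I by Buchberger's algorithm.
f_1 = 8x² - 2xy - 2x + 3y - 27, LT = x².
f_2 = -5/3xy + ⅕x - 4y + 104/15, LT = xy.
f_3 = 2x - ½y - 7/2, LT = x.

S(f_1,f_2): lcm = x²y. S = 3/25x² - ¼xy² - 53/20xy + 104/25x + ⅜y² - 27/8y.
  leading term x²: subtract (3/200)·f_1 from 3/25x² - ¼xy² - 53/20xy + 104/25x + ⅜y² - 27/8y → -¼xy² - 131/50xy + 419/100x + ⅜y² - 171/50y + 81/200
  leading term xy²: subtract (3/20y)·f_2 from -¼xy² - 131/50xy + 419/100x + ⅜y² - 171/50y + 81/200 → -53/20xy + 419/100x + 39/40y² - 223/50y + 81/200
  leading term xy: subtract (159/100)·f_2 from -53/20xy + 419/100x + 39/40y² - 223/50y + 81/200 → 484/125x + 39/40y² + 19/10y - 10619/1000
  leading term x: subtract (242/125)·f_3 from 484/125x + 39/40y² + 19/10y - 10619/1000 → 39/40y² + 717/250y - 3843/1000
  leading term y²: no divisor's leading term divides it; move 39/40y² to the remainder.
  leading term y: no divisor's leading term divides it; move 717/250y to the remainder.
  leading term 1: no divisor's leading term divides it; move -3843/1000 to the remainder.
  remainder 39/40y² + 717/250y - 3843/1000 ≠ 0; add h_4 = 39/40y² + 717/250y - 3843/1000 to the basis.

S(f_1,f_3): lcm = x². S = 3/2x + ⅜y - 27/8.
  leading term x: subtract (¾)·f_3 from 3/2x + ⅜y - 27/8 → ¾y - ¾
  leading term y: no divisor's leading term divides it; move ¾y to the remainder.
  leading term 1: no divisor's leading term divides it; move -¾ to the remainder.
  remainder ¾y - ¾ ≠ 0; add h_5 = ¾y - ¾ to the basis.

S(f_2,f_3): lcm = xy. S = -3/25x + ¼y² + 83/20y - 104/25.
  leading term x: subtract (-3/50)·f_3 from -3/25x + ¼y² + 83/20y - 104/25 → ¼y² + 103/25y - 437/100
  leading term y²: subtract (10/39)·h_4 from ¼y² + 103/25y - 437/100 → 44/13y - 44/13
  leading term y: subtract (176/39)·h_5 from 44/13y - 44/13 → 0
  remainder 0.

S(f_1,h_4): leading monomials are coprime, so the S-polynomial reduces to 0 (Buchberger's first criterion).
S(f_2,h_4): lcm = xy². S = -199/65xy + 1281/325x + 12/5y² - 104/25y.
  leading term xy: subtract (597/325)·f_2 from -199/65xy + 1281/325x + 12/5y² - 104/25y → 5808/1625x + 12/5y² + 1036/325y - 1592/125
  leading term x: subtract (2904/1625)·f_3 from 5808/1625x + 12/5y² + 1036/325y - 1592/125 → 12/5y² + 6632/1625y - 10532/1625
  leading term y²: subtract (32/13)·h_4 from 12/5y² + 6632/1625y - 10532/1625 → -968/325y + 968/325
  leading term y: subtract (-3872/975)·h_5 from -968/325y + 968/325 → 0
  remainder 0.

S(f_3,h_4): leading monomials are coprime, so the S-polynomial reduces to 0 (Buchberger's first criterion).
S(f_1,h_5): leading monomials are coprime, so the S-polynomial reduces to 0 (Buchberger's first criterion).
S(f_2,h_5): lcm = xy. S = 22/25x + 12/5y - 104/25.
  leading term x: subtract (11/25)·f_3 from 22/25x + 12/5y - 104/25 → 131/50y - 131/50
  leading term y: subtract (262/75)·h_5 from 131/50y - 131/50 → 0
  remainder 0.

S(f_3,h_5): leading monomials are coprime, so the S-polynomial reduces to 0 (Buchberger's first criterion).
S(h_4,h_5): lcm = y². S = 1281/325y - 1281/325.
  leading term y: subtract (1708/325)·h_5 from 1281/325y - 1281/325 → 0
  remainder 0.

Every S-polynomial of the final basis reduces to 0, so we have a Gröbner basis.
Inter-reduce: drop elements whose leading term is divisible by another's, tail-reduce, and make monic.
Reduced Gröbner basis: {x - 2, y - 1}.
Label its elements g_1 = x - 2, g_2 = y - 1.

Reduce p = 5x + 3y - 13 modulo G:
  leading term x: subtract (5)·g_1 from 5x + 3y - 13 → 3y - 3
  leading term y: subtract (3)·g_2 from 3y - 3 → 0
  normal form = 0.
Since the normal form is 0, p ∈ I.

5x + 3y - 13 lies in I (it reduces to 0).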